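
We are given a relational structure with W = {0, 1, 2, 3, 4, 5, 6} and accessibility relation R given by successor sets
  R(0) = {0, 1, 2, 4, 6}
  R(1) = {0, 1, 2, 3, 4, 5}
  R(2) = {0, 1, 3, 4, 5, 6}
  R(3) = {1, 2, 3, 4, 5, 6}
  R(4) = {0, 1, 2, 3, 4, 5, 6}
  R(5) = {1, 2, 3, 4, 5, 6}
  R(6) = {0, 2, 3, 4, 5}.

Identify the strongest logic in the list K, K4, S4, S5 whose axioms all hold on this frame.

K

Transitive (axiom 4): no — 0 R 1 and 1 R 3, but not 0 R 3.
Reflexive (axiom T): no — 2 is not related to itself.
Euclidean (axiom 5): no — 0 R 1 and 0 R 6, but not 1 R 6.
So F validates K; K4 would additionally require R to be transitive. The strongest is K.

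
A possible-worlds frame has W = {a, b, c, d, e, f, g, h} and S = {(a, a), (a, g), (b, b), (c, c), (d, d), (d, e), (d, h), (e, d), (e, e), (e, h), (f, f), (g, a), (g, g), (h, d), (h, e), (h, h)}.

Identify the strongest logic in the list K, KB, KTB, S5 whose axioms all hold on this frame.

Symmetric (axiom B): yes — every pair in S has its reverse in S.
Reflexive (axiom T): yes — every world is S-related to itself.
Euclidean (axiom 5): yes — any two successors of a common world are S-related.
So F validates K, KB, KTB, S5. The strongest is S5.

S5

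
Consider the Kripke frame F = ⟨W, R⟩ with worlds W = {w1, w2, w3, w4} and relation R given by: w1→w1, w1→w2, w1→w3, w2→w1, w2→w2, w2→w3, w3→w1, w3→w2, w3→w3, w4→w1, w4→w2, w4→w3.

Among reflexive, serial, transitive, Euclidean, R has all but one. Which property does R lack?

reflexive

Reflexive: no — w4 is not related to itself.
Serial: yes — every world has a successor (e.g. w1 R w1).
Transitive: yes — every two-step R-path is closed by a direct edge.
Euclidean: yes — any two successors of a common world are R-related.
Only reflexive fails.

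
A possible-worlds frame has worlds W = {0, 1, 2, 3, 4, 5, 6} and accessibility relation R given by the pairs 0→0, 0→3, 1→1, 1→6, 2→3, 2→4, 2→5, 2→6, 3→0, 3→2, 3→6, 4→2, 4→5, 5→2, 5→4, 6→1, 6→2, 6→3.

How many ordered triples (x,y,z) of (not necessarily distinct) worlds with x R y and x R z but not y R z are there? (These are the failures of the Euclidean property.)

30

Enumerating: (0,3,3), (1,6,6), (2,3,3), (2,3,4), (2,3,5), (2,4,3), (2,4,4), (2,4,6), (2,5,3), (2,5,5), (2,5,6), (2,6,4), … and 18 more.
Total: 30.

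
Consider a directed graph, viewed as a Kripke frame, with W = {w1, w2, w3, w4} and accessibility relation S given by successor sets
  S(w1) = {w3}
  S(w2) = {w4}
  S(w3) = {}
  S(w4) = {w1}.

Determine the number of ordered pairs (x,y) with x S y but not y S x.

3

Enumerating: (w1,w3), (w2,w4), (w4,w1).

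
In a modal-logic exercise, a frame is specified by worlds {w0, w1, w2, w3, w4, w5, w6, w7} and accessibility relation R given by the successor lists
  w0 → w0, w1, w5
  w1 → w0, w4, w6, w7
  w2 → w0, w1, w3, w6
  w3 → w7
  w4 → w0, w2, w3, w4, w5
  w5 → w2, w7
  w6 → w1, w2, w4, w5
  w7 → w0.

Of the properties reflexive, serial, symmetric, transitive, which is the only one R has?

serial

Reflexive: no — w1 is not related to itself.
Serial: yes — every world has a successor (e.g. w0 R w0).
Symmetric: no — w0 R w5 but not w5 R w0.
Transitive: no — w0 R w1 and w1 R w4, but not w0 R w4.
Only serial holds.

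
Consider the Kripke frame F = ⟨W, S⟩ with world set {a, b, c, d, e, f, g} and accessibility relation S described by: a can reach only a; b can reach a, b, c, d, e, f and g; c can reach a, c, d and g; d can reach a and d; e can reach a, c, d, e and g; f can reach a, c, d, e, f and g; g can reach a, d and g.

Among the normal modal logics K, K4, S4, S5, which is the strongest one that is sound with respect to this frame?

Transitive (axiom 4): yes — every two-step S-path is closed by a direct edge.
Reflexive (axiom T): yes — every world is S-related to itself.
Euclidean (axiom 5): no — b S a and b S c, but not a S c.
So F validates K, K4, S4; S5 would additionally require S to be Euclidean. The strongest is S4.

S4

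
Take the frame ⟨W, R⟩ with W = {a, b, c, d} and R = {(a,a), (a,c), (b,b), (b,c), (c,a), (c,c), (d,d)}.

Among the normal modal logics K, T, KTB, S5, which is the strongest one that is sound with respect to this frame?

T

Reflexive (axiom T): yes — every world is R-related to itself.
Symmetric (axiom B): no — b R c but not c R b.
Euclidean (axiom 5): no — b R c and b R b, but not c R b.
So F validates K, T; KTB would additionally require R to be symmetric. The strongest is T.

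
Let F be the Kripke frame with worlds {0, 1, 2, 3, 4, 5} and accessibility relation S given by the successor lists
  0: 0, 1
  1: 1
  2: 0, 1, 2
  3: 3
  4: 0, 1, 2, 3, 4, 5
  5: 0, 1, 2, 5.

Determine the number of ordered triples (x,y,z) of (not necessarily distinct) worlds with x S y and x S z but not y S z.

Enumerating: (0,1,0), (2,0,2), (2,1,0), (2,1,2), (4,0,2), (4,0,3), (4,0,4), (4,0,5), (4,1,0), (4,1,2), (4,1,3), (4,1,4), … and 17 more.
Total: 29.

29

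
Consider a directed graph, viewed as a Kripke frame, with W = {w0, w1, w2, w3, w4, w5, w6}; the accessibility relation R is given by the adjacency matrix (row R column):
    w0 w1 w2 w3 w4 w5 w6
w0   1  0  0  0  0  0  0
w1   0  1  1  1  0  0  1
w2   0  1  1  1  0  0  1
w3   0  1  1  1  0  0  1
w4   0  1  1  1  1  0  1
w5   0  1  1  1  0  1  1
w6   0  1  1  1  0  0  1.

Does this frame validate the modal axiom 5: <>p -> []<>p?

No

The schema 5 characterises exactly the Euclidean frames.
Euclidean: no — w4 R w1 and w4 R w4, but not w1 R w4.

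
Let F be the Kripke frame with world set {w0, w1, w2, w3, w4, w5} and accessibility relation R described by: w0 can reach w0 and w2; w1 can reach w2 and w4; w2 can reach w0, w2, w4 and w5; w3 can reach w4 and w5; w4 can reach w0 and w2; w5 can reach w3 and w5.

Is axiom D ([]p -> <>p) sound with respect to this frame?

Yes

The schema D characterises exactly the serial frames.
Serial: yes — every world has a successor (e.g. w0 R w0).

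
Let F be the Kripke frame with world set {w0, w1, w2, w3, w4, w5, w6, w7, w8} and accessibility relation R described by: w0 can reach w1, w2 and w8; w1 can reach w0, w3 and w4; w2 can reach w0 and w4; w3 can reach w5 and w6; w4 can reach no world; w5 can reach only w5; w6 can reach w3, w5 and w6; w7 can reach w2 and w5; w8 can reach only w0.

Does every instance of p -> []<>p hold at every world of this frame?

No

Axiom B corresponds to the accessibility relation being symmetric.
Symmetric: no — w1 R w3 but not w3 R w1.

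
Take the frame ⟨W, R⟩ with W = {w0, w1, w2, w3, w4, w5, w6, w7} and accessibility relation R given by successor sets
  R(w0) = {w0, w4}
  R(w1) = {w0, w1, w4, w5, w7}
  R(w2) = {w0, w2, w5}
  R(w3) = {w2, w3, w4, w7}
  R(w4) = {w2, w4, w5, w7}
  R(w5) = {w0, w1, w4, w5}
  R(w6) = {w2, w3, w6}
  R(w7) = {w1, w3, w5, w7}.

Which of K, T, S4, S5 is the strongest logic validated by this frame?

T

Reflexive (axiom T): yes — every world is R-related to itself.
Transitive (axiom 4): no — w0 R w4 and w4 R w2, but not w0 R w2.
Euclidean (axiom 5): no — w1 R w0 and w1 R w5, but not w0 R w5.
So F validates K, T; S4 would additionally require R to be transitive. The strongest is T.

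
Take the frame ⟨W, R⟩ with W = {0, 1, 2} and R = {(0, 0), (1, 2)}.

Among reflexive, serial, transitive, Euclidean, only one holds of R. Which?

Reflexive: no — 1 is not related to itself.
Serial: no — 2 has no R-successor.
Transitive: yes — every two-step R-path is closed by a direct edge.
Euclidean: no — 1 R 2 and 1 R 2, but not 2 R 2.
Only transitive holds.

transitive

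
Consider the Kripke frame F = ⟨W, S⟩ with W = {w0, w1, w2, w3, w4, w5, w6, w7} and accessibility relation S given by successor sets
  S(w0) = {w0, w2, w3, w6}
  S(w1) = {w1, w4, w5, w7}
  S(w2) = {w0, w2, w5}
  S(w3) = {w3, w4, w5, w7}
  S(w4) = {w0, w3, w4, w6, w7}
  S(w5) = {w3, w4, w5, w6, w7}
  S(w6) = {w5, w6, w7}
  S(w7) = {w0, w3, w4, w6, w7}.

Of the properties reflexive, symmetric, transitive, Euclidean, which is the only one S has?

Reflexive: yes — every world is S-related to itself.
Symmetric: no — w0 S w3 but not w3 S w0.
Transitive: no — w0 S w2 and w2 S w5, but not w0 S w5.
Euclidean: no — w0 S w2 and w0 S w3, but not w2 S w3.
Only reflexive holds.

reflexive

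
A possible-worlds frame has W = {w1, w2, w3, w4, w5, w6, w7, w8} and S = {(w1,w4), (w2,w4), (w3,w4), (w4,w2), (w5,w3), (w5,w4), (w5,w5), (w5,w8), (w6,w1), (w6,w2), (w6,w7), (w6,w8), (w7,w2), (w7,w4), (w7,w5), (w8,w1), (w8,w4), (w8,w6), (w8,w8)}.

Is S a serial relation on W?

Yes

Serial: yes — every world has a successor (e.g. w1 S w4).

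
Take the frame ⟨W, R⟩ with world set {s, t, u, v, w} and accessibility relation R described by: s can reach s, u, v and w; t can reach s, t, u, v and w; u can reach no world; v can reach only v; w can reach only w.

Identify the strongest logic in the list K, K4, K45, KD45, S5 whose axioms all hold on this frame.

Transitive (axiom 4): yes — every two-step R-path is closed by a direct edge.
Euclidean (axiom 5): no — s R u and s R v, but not u R v.
Serial (axiom D): no — u has no R-successor.
Reflexive (axiom T): no — u is not related to itself.
So F validates K, K4; K45 would additionally require R to be Euclidean. The strongest is K4.

K4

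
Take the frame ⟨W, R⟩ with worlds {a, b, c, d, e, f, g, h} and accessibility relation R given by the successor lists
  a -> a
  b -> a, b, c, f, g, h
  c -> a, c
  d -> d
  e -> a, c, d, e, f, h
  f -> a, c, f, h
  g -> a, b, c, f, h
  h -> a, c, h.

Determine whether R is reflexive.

Reflexive: no — g is not related to itself.

No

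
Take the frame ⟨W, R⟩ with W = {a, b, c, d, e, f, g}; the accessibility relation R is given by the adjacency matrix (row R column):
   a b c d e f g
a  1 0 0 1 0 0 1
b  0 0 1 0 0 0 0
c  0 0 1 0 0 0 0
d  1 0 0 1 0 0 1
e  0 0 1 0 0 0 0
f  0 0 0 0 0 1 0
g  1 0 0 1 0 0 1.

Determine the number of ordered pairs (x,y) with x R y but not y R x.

Enumerating: (b,c), (e,c).

2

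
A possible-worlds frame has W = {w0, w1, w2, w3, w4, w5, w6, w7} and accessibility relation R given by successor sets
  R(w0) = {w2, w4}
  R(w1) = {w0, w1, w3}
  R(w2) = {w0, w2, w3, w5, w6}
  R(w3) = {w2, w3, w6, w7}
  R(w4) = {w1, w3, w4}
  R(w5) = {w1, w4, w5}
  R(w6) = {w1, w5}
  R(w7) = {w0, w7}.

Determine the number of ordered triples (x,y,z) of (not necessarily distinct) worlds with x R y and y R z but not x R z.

33

Enumerating: (w0,w2,w0), (w0,w2,w3), (w0,w2,w5), (w0,w2,w6), (w0,w4,w1), (w0,w4,w3), (w1,w0,w2), (w1,w0,w4), (w1,w3,w2), (w1,w3,w6), (w1,w3,w7), (w2,w0,w4), … and 21 more.
Total: 33.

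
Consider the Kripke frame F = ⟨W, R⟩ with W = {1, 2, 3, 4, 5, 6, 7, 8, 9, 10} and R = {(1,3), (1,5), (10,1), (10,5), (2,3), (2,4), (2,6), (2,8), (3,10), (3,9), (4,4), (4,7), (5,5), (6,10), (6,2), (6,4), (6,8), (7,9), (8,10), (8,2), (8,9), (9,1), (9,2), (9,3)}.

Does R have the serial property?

Yes

Serial: yes — every world has a successor (e.g. 1 R 3).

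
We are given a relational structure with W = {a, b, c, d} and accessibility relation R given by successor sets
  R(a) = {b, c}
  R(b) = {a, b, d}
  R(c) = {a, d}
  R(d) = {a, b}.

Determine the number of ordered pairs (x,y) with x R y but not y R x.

Enumerating: (c,d), (d,a).

2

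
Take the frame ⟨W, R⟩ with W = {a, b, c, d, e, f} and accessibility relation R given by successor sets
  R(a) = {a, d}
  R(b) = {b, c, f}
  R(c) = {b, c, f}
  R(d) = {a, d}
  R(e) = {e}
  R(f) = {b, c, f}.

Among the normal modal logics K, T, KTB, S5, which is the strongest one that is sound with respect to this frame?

S5

Reflexive (axiom T): yes — every world is R-related to itself.
Symmetric (axiom B): yes — every pair in R has its reverse in R.
Euclidean (axiom 5): yes — any two successors of a common world are R-related.
So F validates K, T, KTB, S5. The strongest is S5.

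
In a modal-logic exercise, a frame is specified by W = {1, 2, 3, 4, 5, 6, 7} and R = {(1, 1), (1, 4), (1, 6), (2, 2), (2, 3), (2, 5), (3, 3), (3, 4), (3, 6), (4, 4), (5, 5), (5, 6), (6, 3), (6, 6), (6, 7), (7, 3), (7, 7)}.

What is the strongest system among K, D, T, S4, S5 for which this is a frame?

T

Serial (axiom D): yes — every world has a successor (e.g. 1 R 1).
Reflexive (axiom T): yes — every world is R-related to itself.
Transitive (axiom 4): no — 1 R 6 and 6 R 3, but not 1 R 3.
Euclidean (axiom 5): no — 1 R 4 and 1 R 6, but not 4 R 6.
So F validates K, D, T; S4 would additionally require R to be transitive. The strongest is T.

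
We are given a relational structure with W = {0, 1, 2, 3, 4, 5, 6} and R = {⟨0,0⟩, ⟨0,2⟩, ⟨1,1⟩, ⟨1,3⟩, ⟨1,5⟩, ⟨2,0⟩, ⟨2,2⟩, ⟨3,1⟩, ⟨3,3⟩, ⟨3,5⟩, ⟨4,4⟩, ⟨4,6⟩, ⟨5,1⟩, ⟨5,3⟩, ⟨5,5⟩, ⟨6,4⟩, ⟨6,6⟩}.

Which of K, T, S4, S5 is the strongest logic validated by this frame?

Reflexive (axiom T): yes — every world is R-related to itself.
Transitive (axiom 4): yes — every two-step R-path is closed by a direct edge.
Euclidean (axiom 5): yes — any two successors of a common world are R-related.
So F validates K, T, S4, S5. The strongest is S5.

S5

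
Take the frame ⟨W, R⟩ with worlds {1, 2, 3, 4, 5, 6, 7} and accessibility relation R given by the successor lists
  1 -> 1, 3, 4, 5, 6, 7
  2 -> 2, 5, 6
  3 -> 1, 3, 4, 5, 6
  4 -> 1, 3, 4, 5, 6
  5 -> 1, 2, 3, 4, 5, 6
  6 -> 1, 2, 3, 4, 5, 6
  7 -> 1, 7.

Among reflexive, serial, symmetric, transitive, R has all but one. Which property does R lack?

transitive

Reflexive: yes — every world is R-related to itself.
Serial: yes — every world has a successor (e.g. 1 R 1).
Symmetric: yes — every pair in R has its reverse in R.
Transitive: no — 1 R 5 and 5 R 2, but not 1 R 2.
Only transitive fails.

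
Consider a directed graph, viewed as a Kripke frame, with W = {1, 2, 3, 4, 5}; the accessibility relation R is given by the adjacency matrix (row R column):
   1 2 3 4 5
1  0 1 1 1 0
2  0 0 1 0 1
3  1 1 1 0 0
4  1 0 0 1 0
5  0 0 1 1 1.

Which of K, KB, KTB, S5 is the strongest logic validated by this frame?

Symmetric (axiom B): no — 1 R 2 but not 2 R 1.
Reflexive (axiom T): no — 1 is not related to itself.
Euclidean (axiom 5): no — 1 R 2 and 1 R 4, but not 2 R 4.
So F validates K; KB would additionally require R to be symmetric. The strongest is K.

K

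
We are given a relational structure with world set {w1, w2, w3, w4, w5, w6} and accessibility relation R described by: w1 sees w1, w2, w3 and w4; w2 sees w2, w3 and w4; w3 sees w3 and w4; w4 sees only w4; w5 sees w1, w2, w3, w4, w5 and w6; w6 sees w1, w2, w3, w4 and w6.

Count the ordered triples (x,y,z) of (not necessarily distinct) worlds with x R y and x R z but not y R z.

Enumerating: (w1,w2,w1), (w1,w3,w1), (w1,w3,w2), (w1,w4,w1), (w1,w4,w2), (w1,w4,w3), (w2,w3,w2), (w2,w4,w2), (w2,w4,w3), (w3,w4,w3), (w5,w1,w5), (w5,w1,w6), … and 23 more.
Total: 35.

35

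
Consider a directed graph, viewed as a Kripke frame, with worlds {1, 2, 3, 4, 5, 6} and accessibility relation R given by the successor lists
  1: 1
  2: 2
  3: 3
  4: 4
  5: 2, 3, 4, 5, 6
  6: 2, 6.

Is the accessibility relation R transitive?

Transitive: yes — every two-step R-path is closed by a direct edge.

Yes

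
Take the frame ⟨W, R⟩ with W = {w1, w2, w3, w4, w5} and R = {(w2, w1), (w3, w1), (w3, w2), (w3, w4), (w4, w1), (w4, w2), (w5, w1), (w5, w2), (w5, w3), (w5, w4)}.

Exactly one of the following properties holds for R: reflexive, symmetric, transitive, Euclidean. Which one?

Reflexive: no — w1 is not related to itself.
Symmetric: no — w2 R w1 but not w1 R w2.
Transitive: yes — every two-step R-path is closed by a direct edge.
Euclidean: no — w3 R w1 and w3 R w2, but not w1 R w2.
Only transitive holds.

transitive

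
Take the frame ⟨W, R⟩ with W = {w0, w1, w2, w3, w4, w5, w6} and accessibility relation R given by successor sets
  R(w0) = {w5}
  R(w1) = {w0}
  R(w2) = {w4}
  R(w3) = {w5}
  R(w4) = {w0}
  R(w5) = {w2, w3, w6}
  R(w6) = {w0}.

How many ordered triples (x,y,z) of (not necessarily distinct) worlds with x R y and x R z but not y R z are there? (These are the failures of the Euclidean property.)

Enumerating: (w0,w5,w5), (w1,w0,w0), (w2,w4,w4), (w3,w5,w5), (w4,w0,w0), (w5,w2,w2), (w5,w2,w3), (w5,w2,w6), (w5,w3,w2), (w5,w3,w3), (w5,w3,w6), (w5,w6,w2), (w5,w6,w3), (w5,w6,w6), (w6,w0,w0).

15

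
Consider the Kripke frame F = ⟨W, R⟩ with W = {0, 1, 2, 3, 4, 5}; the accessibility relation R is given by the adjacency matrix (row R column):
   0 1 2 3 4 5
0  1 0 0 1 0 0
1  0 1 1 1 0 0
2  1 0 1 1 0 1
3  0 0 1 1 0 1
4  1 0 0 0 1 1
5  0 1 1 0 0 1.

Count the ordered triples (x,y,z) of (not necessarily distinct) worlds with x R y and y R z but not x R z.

14

Enumerating: (0,3,2), (0,3,5), (1,2,0), (1,2,5), (1,3,5), (2,5,1), (3,2,0), (3,5,1), (4,0,3), (4,5,1), (4,5,2), (5,1,3), (5,2,0), (5,2,3).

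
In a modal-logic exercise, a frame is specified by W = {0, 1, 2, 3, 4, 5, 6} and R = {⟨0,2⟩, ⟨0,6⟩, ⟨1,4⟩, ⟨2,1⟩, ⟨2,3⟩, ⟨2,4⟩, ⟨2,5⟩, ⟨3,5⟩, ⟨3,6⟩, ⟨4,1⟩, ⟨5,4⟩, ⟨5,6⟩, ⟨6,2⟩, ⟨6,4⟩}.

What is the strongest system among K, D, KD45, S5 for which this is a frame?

D

Serial (axiom D): yes — every world has a successor (e.g. 0 R 2).
Euclidean (axiom 5): no — 0 R 2 and 0 R 6, but not 2 R 6.
Transitive (axiom 4): no — 0 R 2 and 2 R 1, but not 0 R 1.
Reflexive (axiom T): no — 0 is not related to itself.
So F validates K, D; KD45 would additionally require R to be Euclidean and transitive. The strongest is D.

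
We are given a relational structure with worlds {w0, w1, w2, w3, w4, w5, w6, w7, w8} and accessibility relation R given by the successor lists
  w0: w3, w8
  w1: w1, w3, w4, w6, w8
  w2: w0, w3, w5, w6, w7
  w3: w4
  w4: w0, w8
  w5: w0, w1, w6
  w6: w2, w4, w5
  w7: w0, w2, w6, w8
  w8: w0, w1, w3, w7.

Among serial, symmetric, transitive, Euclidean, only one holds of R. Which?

serial

Serial: yes — every world has a successor (e.g. w0 R w3).
Symmetric: no — w0 R w3 but not w3 R w0.
Transitive: no — w0 R w3 and w3 R w4, but not w0 R w4.
Euclidean: no — w0 R w3 and w0 R w8, but not w3 R w8.
Only serial holds.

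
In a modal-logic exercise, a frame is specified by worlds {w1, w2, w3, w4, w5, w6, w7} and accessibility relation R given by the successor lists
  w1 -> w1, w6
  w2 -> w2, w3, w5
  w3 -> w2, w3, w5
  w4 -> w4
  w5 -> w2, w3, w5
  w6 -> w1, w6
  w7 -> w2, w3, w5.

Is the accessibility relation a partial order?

Reflexive: no — w7 is not related to itself.
Transitive: yes — every two-step R-path is closed by a direct edge.
Antisymmetric: no — w1 R w6 and w6 R w1 with w1 ≠ w6.
So R is not a partial order.

No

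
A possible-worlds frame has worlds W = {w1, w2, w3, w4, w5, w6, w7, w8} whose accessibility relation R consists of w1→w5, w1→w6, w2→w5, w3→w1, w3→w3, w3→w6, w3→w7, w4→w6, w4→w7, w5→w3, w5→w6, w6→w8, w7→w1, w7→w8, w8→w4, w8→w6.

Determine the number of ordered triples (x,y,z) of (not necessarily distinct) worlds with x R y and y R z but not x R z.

21

Enumerating: (w1,w5,w3), (w1,w6,w8), (w2,w5,w3), (w2,w5,w6), (w3,w1,w5), (w3,w6,w8), (w3,w7,w8), (w4,w6,w8), (w4,w7,w1), (w4,w7,w8), (w5,w3,w1), (w5,w3,w7), … and 9 more.
Total: 21.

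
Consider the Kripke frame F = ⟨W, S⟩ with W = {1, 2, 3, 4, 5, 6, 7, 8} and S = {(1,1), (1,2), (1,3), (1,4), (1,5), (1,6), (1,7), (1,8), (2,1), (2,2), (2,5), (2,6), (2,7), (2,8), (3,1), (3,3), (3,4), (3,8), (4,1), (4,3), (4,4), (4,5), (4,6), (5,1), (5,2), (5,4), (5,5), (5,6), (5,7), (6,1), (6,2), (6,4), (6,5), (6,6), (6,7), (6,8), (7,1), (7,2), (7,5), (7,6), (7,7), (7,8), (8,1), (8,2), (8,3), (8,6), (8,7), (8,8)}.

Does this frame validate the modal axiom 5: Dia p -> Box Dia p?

No

The schema 5 characterises exactly the Euclidean frames.
Euclidean: no — 1 S 2 and 1 S 3, but not 2 S 3.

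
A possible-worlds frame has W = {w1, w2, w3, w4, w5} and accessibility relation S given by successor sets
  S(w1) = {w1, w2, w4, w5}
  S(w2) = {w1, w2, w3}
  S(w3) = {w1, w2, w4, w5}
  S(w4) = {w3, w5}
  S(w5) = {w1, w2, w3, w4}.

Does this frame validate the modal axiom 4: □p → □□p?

By correspondence theory, 4 is valid on a frame iff S is transitive.
Transitive: no — w1 S w2 and w2 S w3, but not w1 S w3.

No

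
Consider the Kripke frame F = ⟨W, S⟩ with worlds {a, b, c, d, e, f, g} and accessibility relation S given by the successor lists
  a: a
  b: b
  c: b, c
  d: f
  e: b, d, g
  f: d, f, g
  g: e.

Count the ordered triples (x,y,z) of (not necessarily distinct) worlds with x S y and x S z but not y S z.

Enumerating: (c,b,c), (e,b,d), (e,b,g), (e,d,b), (e,d,d), (e,d,g), (e,g,b), (e,g,d), (e,g,g), (f,d,d), (f,d,g), (f,g,d), (f,g,f), (f,g,g), (g,e,e).

15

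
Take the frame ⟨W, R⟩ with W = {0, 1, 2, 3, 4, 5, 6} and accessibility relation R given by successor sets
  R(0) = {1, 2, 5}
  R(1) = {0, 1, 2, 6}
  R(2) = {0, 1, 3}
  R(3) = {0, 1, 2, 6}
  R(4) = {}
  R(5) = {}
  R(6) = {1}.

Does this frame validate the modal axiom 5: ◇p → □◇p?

No

Axiom 5 corresponds to the accessibility relation being Euclidean.
Euclidean: no — 0 R 1 and 0 R 5, but not 1 R 5.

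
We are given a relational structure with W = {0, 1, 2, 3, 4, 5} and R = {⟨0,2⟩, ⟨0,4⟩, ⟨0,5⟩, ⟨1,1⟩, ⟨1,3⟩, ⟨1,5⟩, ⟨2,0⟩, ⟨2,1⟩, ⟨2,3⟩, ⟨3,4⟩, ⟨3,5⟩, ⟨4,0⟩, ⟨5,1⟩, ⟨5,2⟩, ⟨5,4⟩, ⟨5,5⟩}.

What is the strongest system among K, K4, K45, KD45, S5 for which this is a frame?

K

Transitive (axiom 4): no — 0 R 2 and 2 R 1, but not 0 R 1.
Euclidean (axiom 5): no — 0 R 2 and 0 R 4, but not 2 R 4.
Serial (axiom D): yes — every world has a successor (e.g. 0 R 2).
Reflexive (axiom T): no — 0 is not related to itself.
So F validates K; K4 would additionally require R to be transitive. The strongest is K.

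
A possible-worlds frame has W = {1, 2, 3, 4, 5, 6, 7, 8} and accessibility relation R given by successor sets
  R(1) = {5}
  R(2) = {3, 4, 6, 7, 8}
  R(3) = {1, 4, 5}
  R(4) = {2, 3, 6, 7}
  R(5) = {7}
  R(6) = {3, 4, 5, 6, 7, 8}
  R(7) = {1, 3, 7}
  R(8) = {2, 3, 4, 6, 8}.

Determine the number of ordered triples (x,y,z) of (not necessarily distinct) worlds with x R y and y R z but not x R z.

Enumerating: (1,5,7), (2,3,1), (2,3,5), (2,4,2), (2,6,5), (2,7,1), (2,8,2), (3,4,2), (3,4,3), (3,4,6), (3,4,7), (3,5,7), … and 24 more.
Total: 36.

36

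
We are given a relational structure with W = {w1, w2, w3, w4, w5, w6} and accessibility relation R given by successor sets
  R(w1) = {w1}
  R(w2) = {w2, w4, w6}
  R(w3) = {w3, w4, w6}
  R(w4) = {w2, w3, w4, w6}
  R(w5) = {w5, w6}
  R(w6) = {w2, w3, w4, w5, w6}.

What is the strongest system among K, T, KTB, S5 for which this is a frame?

Reflexive (axiom T): yes — every world is R-related to itself.
Symmetric (axiom B): yes — every pair in R has its reverse in R.
Euclidean (axiom 5): no — w4 R w2 and w4 R w3, but not w2 R w3.
So F validates K, T, KTB; S5 would additionally require R to be Euclidean. The strongest is KTB.

KTB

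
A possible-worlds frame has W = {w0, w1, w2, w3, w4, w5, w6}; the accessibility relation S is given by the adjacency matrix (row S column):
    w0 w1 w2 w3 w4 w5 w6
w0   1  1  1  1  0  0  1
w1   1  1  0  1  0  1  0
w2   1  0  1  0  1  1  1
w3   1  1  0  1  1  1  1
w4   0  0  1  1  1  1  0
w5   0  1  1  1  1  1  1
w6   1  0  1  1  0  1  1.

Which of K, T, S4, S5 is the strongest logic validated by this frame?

T

Reflexive (axiom T): yes — every world is S-related to itself.
Transitive (axiom 4): no — w0 S w1 and w1 S w5, but not w0 S w5.
Euclidean (axiom 5): no — w0 S w1 and w0 S w2, but not w1 S w2.
So F validates K, T; S4 would additionally require S to be transitive. The strongest is T.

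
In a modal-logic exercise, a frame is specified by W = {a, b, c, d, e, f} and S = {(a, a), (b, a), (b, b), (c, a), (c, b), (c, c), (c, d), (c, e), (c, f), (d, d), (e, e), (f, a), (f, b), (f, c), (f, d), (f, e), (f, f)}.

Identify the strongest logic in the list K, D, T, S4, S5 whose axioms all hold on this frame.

Serial (axiom D): yes — every world has a successor (e.g. a S a).
Reflexive (axiom T): yes — every world is S-related to itself.
Transitive (axiom 4): yes — every two-step S-path is closed by a direct edge.
Euclidean (axiom 5): no — c S a and c S b, but not a S b.
So F validates K, D, T, S4; S5 would additionally require S to be Euclidean. The strongest is S4.

S4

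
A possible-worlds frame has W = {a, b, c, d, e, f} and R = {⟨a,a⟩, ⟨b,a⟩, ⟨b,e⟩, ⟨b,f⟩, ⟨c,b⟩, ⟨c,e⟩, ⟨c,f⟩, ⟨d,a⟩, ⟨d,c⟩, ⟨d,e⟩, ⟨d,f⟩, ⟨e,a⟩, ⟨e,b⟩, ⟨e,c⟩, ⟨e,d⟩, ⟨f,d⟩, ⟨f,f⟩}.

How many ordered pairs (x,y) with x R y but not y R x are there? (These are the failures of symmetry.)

7

Enumerating: (b,a), (b,f), (c,b), (c,f), (d,a), (d,c), (e,a).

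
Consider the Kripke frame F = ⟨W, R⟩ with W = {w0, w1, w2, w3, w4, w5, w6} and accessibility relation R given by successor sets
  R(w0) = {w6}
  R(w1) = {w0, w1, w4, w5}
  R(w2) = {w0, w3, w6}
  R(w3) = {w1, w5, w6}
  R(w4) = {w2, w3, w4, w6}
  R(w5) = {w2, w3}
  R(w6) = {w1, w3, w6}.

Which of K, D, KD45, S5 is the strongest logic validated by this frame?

Serial (axiom D): yes — every world has a successor (e.g. w0 R w6).
Euclidean (axiom 5): no — w1 R w0 and w1 R w4, but not w0 R w4.
Transitive (axiom 4): no — w0 R w6 and w6 R w1, but not w0 R w1.
Reflexive (axiom T): no — w0 is not related to itself.
So F validates K, D; KD45 would additionally require R to be Euclidean and transitive. The strongest is D.

D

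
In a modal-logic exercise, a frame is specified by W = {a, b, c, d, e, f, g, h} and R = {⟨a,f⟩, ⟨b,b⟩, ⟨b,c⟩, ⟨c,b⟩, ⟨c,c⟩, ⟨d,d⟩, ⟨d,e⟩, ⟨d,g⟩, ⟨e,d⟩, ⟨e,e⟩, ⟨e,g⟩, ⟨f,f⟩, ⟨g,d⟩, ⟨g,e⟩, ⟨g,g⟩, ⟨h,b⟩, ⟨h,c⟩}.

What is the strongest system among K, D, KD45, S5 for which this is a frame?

Serial (axiom D): yes — every world has a successor (e.g. a R f).
Euclidean (axiom 5): yes — any two successors of a common world are R-related.
Transitive (axiom 4): yes — every two-step R-path is closed by a direct edge.
Reflexive (axiom T): no — a is not related to itself.
So F validates K, D, KD45; S5 would additionally require R to be reflexive. The strongest is KD45.

KD45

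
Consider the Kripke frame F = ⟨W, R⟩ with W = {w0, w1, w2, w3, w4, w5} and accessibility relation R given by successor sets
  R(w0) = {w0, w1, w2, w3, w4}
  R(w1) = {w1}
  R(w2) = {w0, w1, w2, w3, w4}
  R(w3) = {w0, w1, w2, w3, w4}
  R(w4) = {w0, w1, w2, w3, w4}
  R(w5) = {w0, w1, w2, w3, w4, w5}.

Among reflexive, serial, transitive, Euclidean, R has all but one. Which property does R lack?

Reflexive: yes — every world is R-related to itself.
Serial: yes — every world has a successor (e.g. w0 R w0).
Transitive: yes — every two-step R-path is closed by a direct edge.
Euclidean: no — w0 R w1 and w0 R w2, but not w1 R w2.
Only Euclidean fails.

Euclidean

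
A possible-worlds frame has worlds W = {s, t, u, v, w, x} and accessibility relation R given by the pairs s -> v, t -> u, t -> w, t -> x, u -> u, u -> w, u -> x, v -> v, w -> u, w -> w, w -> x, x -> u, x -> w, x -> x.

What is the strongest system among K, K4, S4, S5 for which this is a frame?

Transitive (axiom 4): yes — every two-step R-path is closed by a direct edge.
Reflexive (axiom T): no — s is not related to itself.
Euclidean (axiom 5): yes — any two successors of a common world are R-related.
So F validates K, K4; S4 would additionally require R to be reflexive. The strongest is K4.

K4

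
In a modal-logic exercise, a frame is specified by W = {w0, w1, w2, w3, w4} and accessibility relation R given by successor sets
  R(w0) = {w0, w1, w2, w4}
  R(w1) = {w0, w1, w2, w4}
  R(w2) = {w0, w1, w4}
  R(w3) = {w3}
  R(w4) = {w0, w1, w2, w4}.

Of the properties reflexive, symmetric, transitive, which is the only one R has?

symmetric

Reflexive: no — w2 is not related to itself.
Symmetric: yes — every pair in R has its reverse in R.
Transitive: no — w2 R w0 and w0 R w2, but not w2 R w2.
Only symmetric holds.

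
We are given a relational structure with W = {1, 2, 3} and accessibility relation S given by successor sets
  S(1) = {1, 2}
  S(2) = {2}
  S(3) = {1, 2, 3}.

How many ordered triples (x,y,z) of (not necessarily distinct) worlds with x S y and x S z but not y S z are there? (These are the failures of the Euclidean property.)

Enumerating: (1,2,1), (3,1,3), (3,2,1), (3,2,3).

4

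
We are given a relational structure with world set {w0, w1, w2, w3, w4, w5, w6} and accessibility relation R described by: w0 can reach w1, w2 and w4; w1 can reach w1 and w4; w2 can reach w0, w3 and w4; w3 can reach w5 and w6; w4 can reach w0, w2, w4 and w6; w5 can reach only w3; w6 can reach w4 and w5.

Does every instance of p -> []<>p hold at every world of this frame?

No

Axiom B corresponds to the accessibility relation being symmetric.
Symmetric: no — w0 R w1 but not w1 R w0.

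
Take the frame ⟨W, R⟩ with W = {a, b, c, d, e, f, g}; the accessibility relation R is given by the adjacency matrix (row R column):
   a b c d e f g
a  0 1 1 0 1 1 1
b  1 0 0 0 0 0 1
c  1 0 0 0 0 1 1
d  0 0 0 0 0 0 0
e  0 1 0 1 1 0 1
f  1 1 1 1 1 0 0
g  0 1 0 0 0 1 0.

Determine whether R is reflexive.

No

Reflexive: no — a is not related to itself.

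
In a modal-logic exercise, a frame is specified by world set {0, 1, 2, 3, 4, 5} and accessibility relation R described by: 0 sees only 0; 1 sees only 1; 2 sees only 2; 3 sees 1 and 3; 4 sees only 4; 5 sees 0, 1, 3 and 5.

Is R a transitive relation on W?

Transitive: yes — every two-step R-path is closed by a direct edge.

Yes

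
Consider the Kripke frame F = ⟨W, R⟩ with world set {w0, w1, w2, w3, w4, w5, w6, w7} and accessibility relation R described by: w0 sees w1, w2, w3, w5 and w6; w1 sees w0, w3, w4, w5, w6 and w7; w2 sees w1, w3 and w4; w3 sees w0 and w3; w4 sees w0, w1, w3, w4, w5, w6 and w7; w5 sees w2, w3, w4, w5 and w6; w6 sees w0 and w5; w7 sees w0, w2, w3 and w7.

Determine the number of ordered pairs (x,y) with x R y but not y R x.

Enumerating: (w0,w2), (w0,w5), (w1,w3), (w1,w5), (w1,w6), (w1,w7), (w2,w1), (w2,w3), (w2,w4), (w4,w0), (w4,w3), (w4,w6), (w4,w7), (w5,w2), (w5,w3), (w7,w0), (w7,w2), (w7,w3).

18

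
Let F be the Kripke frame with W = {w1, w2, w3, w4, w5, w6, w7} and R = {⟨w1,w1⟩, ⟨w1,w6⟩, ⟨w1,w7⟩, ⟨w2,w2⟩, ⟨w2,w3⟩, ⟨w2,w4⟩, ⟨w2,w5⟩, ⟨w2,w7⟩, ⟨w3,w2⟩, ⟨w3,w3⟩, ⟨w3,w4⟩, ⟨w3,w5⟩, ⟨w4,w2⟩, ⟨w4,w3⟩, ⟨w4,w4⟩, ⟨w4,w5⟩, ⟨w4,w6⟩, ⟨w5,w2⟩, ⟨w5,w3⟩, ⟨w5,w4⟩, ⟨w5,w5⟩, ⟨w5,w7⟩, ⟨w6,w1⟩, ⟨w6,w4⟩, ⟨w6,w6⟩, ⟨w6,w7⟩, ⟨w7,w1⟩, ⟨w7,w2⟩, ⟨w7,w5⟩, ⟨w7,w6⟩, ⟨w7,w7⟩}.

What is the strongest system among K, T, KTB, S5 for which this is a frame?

Reflexive (axiom T): yes — every world is R-related to itself.
Symmetric (axiom B): yes — every pair in R has its reverse in R.
Euclidean (axiom 5): no — w2 R w3 and w2 R w7, but not w3 R w7.
So F validates K, T, KTB; S5 would additionally require R to be Euclidean. The strongest is KTB.

KTB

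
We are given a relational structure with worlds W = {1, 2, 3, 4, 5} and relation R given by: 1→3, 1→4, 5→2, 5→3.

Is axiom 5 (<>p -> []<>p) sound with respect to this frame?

Axiom 5 corresponds to the accessibility relation being Euclidean.
Euclidean: no — 1 R 3 and 1 R 4, but not 3 R 4.

No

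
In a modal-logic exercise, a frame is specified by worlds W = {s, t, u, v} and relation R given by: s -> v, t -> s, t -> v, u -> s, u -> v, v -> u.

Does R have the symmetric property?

No

Symmetric: no — s R v but not v R s.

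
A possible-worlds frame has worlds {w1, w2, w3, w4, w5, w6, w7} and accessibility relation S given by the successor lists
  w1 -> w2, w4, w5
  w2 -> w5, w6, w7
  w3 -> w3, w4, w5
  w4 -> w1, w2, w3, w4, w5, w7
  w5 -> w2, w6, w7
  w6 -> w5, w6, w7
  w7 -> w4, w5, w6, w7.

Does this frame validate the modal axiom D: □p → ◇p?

Axiom D corresponds to the accessibility relation being serial.
Serial: yes — every world has a successor (e.g. w1 S w2).

Yes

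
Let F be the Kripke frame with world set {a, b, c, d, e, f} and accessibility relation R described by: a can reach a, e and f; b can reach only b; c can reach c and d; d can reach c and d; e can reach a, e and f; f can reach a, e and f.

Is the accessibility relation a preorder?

Reflexive: yes — every world is R-related to itself.
Transitive: yes — every two-step R-path is closed by a direct edge.
So R is a preorder.

Yes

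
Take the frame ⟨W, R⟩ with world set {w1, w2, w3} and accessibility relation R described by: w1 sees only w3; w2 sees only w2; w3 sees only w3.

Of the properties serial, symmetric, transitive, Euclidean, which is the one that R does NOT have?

symmetric

Serial: yes — every world has a successor (e.g. w1 R w3).
Symmetric: no — w1 R w3 but not w3 R w1.
Transitive: yes — every two-step R-path is closed by a direct edge.
Euclidean: yes — any two successors of a common world are R-related.
Only symmetric fails.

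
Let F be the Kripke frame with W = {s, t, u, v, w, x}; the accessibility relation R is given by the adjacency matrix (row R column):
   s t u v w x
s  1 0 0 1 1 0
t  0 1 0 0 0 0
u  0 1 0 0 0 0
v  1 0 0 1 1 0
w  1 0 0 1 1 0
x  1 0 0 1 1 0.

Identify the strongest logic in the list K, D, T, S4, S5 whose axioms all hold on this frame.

D

Serial (axiom D): yes — every world has a successor (e.g. s R s).
Reflexive (axiom T): no — u is not related to itself.
Transitive (axiom 4): yes — every two-step R-path is closed by a direct edge.
Euclidean (axiom 5): yes — any two successors of a common world are R-related.
So F validates K, D; T would additionally require R to be reflexive. The strongest is D.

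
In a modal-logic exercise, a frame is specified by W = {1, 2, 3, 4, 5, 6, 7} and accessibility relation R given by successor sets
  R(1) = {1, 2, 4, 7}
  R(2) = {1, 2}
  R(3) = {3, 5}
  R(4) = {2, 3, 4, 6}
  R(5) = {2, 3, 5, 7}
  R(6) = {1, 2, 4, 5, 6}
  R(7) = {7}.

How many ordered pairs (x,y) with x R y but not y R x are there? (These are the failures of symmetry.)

9

Enumerating: (1,4), (1,7), (4,2), (4,3), (5,2), (5,7), (6,1), (6,2), (6,5).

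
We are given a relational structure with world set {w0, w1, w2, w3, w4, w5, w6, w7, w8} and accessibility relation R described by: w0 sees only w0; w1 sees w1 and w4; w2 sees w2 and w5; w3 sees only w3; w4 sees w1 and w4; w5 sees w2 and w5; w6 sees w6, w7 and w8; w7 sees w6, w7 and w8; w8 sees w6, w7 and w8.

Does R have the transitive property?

Transitive: yes — every two-step R-path is closed by a direct edge.

Yes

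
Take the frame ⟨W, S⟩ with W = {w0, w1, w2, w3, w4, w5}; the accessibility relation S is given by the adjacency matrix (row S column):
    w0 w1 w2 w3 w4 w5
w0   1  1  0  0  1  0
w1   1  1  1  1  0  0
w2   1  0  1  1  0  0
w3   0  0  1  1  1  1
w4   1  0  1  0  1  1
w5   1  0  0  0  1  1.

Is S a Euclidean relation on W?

No

Euclidean: no — w0 S w1 and w0 S w4, but not w1 S w4.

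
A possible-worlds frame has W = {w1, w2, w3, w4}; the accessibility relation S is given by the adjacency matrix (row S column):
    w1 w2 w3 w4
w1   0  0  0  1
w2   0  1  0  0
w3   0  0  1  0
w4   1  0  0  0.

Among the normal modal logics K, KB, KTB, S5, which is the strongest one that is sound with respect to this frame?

KB

Symmetric (axiom B): yes — every pair in S has its reverse in S.
Reflexive (axiom T): no — w1 is not related to itself.
Euclidean (axiom 5): no — w1 S w4 and w1 S w4, but not w4 S w4.
So F validates K, KB; KTB would additionally require S to be reflexive. The strongest is KB.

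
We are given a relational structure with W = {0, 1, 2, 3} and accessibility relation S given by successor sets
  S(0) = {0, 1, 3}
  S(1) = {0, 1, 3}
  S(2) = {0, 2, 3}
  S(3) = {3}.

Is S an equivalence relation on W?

No

Reflexive: yes — every world is S-related to itself.
Symmetric: no — 0 S 3 but not 3 S 0.
Transitive: no — 2 S 0 and 0 S 1, but not 2 S 1.
So S is not an equivalence relation.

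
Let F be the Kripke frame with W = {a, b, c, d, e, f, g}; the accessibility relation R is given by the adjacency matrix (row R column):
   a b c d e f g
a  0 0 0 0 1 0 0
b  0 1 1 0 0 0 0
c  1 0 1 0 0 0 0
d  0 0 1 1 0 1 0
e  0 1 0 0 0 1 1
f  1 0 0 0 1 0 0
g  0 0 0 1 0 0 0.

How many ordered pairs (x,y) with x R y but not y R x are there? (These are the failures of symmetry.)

9

Enumerating: (a,e), (b,c), (c,a), (d,c), (d,f), (e,b), (e,g), (f,a), (g,d).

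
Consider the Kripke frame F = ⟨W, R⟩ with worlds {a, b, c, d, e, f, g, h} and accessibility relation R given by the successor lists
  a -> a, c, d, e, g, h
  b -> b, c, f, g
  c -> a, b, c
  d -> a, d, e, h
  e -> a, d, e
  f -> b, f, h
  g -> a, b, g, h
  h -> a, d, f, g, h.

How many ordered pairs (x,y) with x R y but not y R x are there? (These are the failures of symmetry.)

R is symmetric; there are no such tuples.

0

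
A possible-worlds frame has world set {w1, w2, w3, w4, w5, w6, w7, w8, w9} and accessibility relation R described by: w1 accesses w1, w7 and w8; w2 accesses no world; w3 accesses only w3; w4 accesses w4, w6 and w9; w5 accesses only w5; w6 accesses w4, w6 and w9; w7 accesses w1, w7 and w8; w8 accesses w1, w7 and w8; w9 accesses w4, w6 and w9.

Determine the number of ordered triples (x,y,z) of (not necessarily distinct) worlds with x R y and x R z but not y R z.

R is Euclidean; there are no such tuples.

0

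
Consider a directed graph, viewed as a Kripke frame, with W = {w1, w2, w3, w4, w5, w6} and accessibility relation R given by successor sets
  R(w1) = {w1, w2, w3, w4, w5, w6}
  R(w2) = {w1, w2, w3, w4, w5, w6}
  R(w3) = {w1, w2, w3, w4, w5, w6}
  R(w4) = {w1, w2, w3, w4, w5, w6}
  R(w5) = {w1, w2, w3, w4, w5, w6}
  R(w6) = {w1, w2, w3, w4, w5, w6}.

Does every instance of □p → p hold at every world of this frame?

Yes

The schema T characterises exactly the reflexive frames.
Reflexive: yes — every world is R-related to itself.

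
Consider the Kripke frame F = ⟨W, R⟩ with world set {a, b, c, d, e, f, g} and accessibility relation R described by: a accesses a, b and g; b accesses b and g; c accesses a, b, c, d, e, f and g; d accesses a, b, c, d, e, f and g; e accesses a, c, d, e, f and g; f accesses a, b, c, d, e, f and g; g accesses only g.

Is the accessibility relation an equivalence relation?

No

Reflexive: yes — every world is R-related to itself.
Symmetric: no — a R b but not b R a.
Transitive: no — e R a and a R b, but not e R b.
So R is not an equivalence relation.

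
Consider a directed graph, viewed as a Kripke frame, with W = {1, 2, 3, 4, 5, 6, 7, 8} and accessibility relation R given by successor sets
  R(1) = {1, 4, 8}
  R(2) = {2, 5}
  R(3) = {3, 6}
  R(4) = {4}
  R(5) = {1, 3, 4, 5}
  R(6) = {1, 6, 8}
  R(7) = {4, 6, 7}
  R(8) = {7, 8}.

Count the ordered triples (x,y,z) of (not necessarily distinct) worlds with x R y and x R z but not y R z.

Enumerating: (1,4,1), (1,4,8), (1,8,1), (1,8,4), (2,5,2), (3,6,3), (5,1,3), (5,1,5), (5,3,1), (5,3,4), (5,3,5), (5,4,1), … and 10 more.
Total: 22.

22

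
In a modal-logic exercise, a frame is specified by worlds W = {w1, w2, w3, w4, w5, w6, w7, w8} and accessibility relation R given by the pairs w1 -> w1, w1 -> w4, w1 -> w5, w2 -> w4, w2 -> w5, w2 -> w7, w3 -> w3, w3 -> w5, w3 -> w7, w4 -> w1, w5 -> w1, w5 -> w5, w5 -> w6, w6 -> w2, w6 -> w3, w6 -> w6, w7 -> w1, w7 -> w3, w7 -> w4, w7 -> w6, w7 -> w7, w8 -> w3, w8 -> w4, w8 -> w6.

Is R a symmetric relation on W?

No

Symmetric: no — w2 R w4 but not w4 R w2.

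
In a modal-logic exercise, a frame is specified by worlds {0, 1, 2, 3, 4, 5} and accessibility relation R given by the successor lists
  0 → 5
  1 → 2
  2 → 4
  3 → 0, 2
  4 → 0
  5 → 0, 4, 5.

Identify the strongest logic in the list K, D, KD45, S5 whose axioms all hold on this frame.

D

Serial (axiom D): yes — every world has a successor (e.g. 0 R 5).
Euclidean (axiom 5): no — 3 R 0 and 3 R 2, but not 0 R 2.
Transitive (axiom 4): no — 0 R 5 and 5 R 4, but not 0 R 4.
Reflexive (axiom T): no — 0 is not related to itself.
So F validates K, D; KD45 would additionally require R to be Euclidean and transitive. The strongest is D.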